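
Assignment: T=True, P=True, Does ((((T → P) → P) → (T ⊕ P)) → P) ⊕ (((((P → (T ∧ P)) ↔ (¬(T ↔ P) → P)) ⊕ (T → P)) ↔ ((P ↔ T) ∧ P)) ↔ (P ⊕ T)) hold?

False

T → P = True → True = True
(T → P) → P = True → True = True
T ⊕ P = True ⊕ True = False
((T → P) → P) → (T ⊕ P) = True → False = False
(((T → P) → P) → (T ⊕ P)) → P = False → True = True
T ∧ P = True ∧ True = True
P → (T ∧ P) = True → True = True
T ↔ P = True ↔ True = True
¬(T ↔ P) = ¬True = False
¬(T ↔ P) → P = False → True = True
(P → (T ∧ P)) ↔ (¬(T ↔ P) → P) = True ↔ True = True
T → P = True → True = True
((P → (T ∧ P)) ↔ (¬(T ↔ P) → P)) ⊕ (T → P) = True ⊕ True = False
P ↔ T = True ↔ True = True
(P ↔ T) ∧ P = True ∧ True = True
(((P → (T ∧ P)) ↔ (¬(T ↔ P) → P)) ⊕ (T → P)) ↔ ((P ↔ T) ∧ P) = False ↔ True = False
P ⊕ T = True ⊕ True = False
((((P → (T ∧ P)) ↔ (¬(T ↔ P) → P)) ⊕ (T → P)) ↔ ((P ↔ T) ∧ P)) ↔ (P ⊕ T) = False ↔ False = True
((((T → P) → P) → (T ⊕ P)) → P) ⊕ (((((P → (T ∧ P)) ↔ (¬(T ↔ P) → P)) ⊕ (T → P)) ↔ ((P ↔ T) ∧ P)) ↔ (P ⊕ T)) = True ⊕ True = False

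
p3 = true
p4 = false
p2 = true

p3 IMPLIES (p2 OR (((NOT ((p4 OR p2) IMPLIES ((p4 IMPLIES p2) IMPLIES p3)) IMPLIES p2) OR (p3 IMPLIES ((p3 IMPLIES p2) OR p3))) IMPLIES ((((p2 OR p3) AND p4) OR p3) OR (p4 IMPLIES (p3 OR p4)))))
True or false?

p4 OR p2 = false OR true = true
p4 IMPLIES p2 = false IMPLIES true = true
(p4 IMPLIES p2) IMPLIES p3 = true IMPLIES true = true
(p4 OR p2) IMPLIES ((p4 IMPLIES p2) IMPLIES p3) = true IMPLIES true = true
NOT ((p4 OR p2) IMPLIES ((p4 IMPLIES p2) IMPLIES p3)) = NOT true = false
NOT ((p4 OR p2) IMPLIES ((p4 IMPLIES p2) IMPLIES p3)) IMPLIES p2 = false IMPLIES true = true
p3 IMPLIES p2 = true IMPLIES true = true
(p3 IMPLIES p2) OR p3 = true OR true = true
p3 IMPLIES ((p3 IMPLIES p2) OR p3) = true IMPLIES true = true
(NOT ((p4 OR p2) IMPLIES ((p4 IMPLIES p2) IMPLIES p3)) IMPLIES p2) OR (p3 IMPLIES ((p3 IMPLIES p2) OR p3)) = true OR true = true
p2 OR p3 = true OR true = true
(p2 OR p3) AND p4 = true AND false = false
((p2 OR p3) AND p4) OR p3 = false OR true = true
p3 OR p4 = true OR false = true
p4 IMPLIES (p3 OR p4) = false IMPLIES true = true
(((p2 OR p3) AND p4) OR p3) OR (p4 IMPLIES (p3 OR p4)) = true OR true = true
((NOT ((p4 OR p2) IMPLIES ((p4 IMPLIES p2) IMPLIES p3)) IMPLIES p2) OR (p3 IMPLIES ((p3 IMPLIES p2) OR p3))) IMPLIES ((((p2 OR p3) AND p4) OR p3) OR (p4 IMPLIES (p3 OR p4))) = true IMPLIES true = true
p2 OR (((NOT ((p4 OR p2) IMPLIES ((p4 IMPLIES p2) IMPLIES p3)) IMPLIES p2) OR (p3 IMPLIES ((p3 IMPLIES p2) OR p3))) IMPLIES ((((p2 OR p3) AND p4) OR p3) OR (p4 IMPLIES (p3 OR p4)))) = true OR true = true
p3 IMPLIES (p2 OR (((NOT ((p4 OR p2) IMPLIES ((p4 IMPLIES p2) IMPLIES p3)) IMPLIES p2) OR (p3 IMPLIES ((p3 IMPLIES p2) OR p3))) IMPLIES ((((p2 OR p3) AND p4) OR p3) OR (p4 IMPLIES (p3 OR p4))))) = true IMPLIES true = true

true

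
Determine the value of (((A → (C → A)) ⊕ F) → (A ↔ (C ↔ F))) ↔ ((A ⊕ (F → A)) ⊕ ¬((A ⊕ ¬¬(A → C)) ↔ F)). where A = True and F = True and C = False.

False

Substituting A=True, F=True, C=False:
C → A = False → True = True
A → (C → A) = True → True = True
(A → (C → A)) ⊕ F = True ⊕ True = False
C ↔ F = False ↔ True = False
A ↔ (C ↔ F) = True ↔ False = False
((A → (C → A)) ⊕ F) → (A ↔ (C ↔ F)) = False → False = True
F → A = True → True = True
A ⊕ (F → A) = True ⊕ True = False
A → C = True → False = False
¬(A → C) = ¬False = True
¬¬(A → C) = ¬True = False
A ⊕ ¬¬(A → C) = True ⊕ False = True
(A ⊕ ¬¬(A → C)) ↔ F = True ↔ True = True
¬((A ⊕ ¬¬(A → C)) ↔ F) = ¬True = False
(A ⊕ (F → A)) ⊕ ¬((A ⊕ ¬¬(A → C)) ↔ F) = False ⊕ False = False
(((A → (C → A)) ⊕ F) → (A ↔ (C ↔ F))) ↔ ((A ⊕ (F → A)) ⊕ ¬((A ⊕ ¬¬(A → C)) ↔ F)) = True ↔ False = False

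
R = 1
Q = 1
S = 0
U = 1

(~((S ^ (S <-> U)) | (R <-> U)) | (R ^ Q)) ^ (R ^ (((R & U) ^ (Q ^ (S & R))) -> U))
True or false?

Substituting R=1, Q=1, S=0, U=1:
S <-> U = 0 <-> 1 = 0
S ^ (S <-> U) = 0 ^ 0 = 0
R <-> U = 1 <-> 1 = 1
(S ^ (S <-> U)) | (R <-> U) = 0 | 1 = 1
~((S ^ (S <-> U)) | (R <-> U)) = ~1 = 0
R ^ Q = 1 ^ 1 = 0
~((S ^ (S <-> U)) | (R <-> U)) | (R ^ Q) = 0 | 0 = 0
R & U = 1 & 1 = 1
S & R = 0 & 1 = 0
Q ^ (S & R) = 1 ^ 0 = 1
(R & U) ^ (Q ^ (S & R)) = 1 ^ 1 = 0
((R & U) ^ (Q ^ (S & R))) -> U = 0 -> 1 = 1
R ^ (((R & U) ^ (Q ^ (S & R))) -> U) = 1 ^ 1 = 0
(~((S ^ (S <-> U)) | (R <-> U)) | (R ^ Q)) ^ (R ^ (((R & U) ^ (Q ^ (S & R))) -> U)) = 0 ^ 0 = 0

0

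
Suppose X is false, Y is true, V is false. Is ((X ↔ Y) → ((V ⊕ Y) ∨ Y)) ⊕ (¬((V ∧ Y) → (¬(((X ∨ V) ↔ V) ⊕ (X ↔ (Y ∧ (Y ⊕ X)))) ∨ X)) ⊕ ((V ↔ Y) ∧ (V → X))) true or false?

X ↔ Y = False ↔ True = False
V ⊕ Y = False ⊕ True = True
(V ⊕ Y) ∨ Y = True ∨ True = True
(X ↔ Y) → ((V ⊕ Y) ∨ Y) = False → True = True
V ∧ Y = False ∧ True = False
X ∨ V = False ∨ False = False
(X ∨ V) ↔ V = False ↔ False = True
Y ⊕ X = True ⊕ False = True
Y ∧ (Y ⊕ X) = True ∧ True = True
X ↔ (Y ∧ (Y ⊕ X)) = False ↔ True = False
((X ∨ V) ↔ V) ⊕ (X ↔ (Y ∧ (Y ⊕ X))) = True ⊕ False = True
¬(((X ∨ V) ↔ V) ⊕ (X ↔ (Y ∧ (Y ⊕ X)))) = ¬True = False
¬(((X ∨ V) ↔ V) ⊕ (X ↔ (Y ∧ (Y ⊕ X)))) ∨ X = False ∨ False = False
(V ∧ Y) → (¬(((X ∨ V) ↔ V) ⊕ (X ↔ (Y ∧ (Y ⊕ X)))) ∨ X) = False → False = True
¬((V ∧ Y) → (¬(((X ∨ V) ↔ V) ⊕ (X ↔ (Y ∧ (Y ⊕ X)))) ∨ X)) = ¬True = False
V ↔ Y = False ↔ True = False
V → X = False → False = True
(V ↔ Y) ∧ (V → X) = False ∧ True = False
¬((V ∧ Y) → (¬(((X ∨ V) ↔ V) ⊕ (X ↔ (Y ∧ (Y ⊕ X)))) ∨ X)) ⊕ ((V ↔ Y) ∧ (V → X)) = False ⊕ False = False
((X ↔ Y) → ((V ⊕ Y) ∨ Y)) ⊕ (¬((V ∧ Y) → (¬(((X ∨ V) ↔ V) ⊕ (X ↔ (Y ∧ (Y ⊕ X)))) ∨ X)) ⊕ ((V ↔ Y) ∧ (V → X))) = True ⊕ False = True

True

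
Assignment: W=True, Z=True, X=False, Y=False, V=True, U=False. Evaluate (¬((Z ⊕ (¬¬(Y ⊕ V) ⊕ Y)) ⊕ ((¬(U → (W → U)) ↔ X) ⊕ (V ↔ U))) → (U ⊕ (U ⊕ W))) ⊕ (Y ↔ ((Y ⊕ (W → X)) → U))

Y ⊕ V = False ⊕ True = True
¬(Y ⊕ V) = ¬True = False
¬¬(Y ⊕ V) = ¬False = True
¬¬(Y ⊕ V) ⊕ Y = True ⊕ False = True
Z ⊕ (¬¬(Y ⊕ V) ⊕ Y) = True ⊕ True = False
W → U = True → False = False
U → (W → U) = False → False = True
¬(U → (W → U)) = ¬True = False
¬(U → (W → U)) ↔ X = False ↔ False = True
V ↔ U = True ↔ False = False
(¬(U → (W → U)) ↔ X) ⊕ (V ↔ U) = True ⊕ False = True
(Z ⊕ (¬¬(Y ⊕ V) ⊕ Y)) ⊕ ((¬(U → (W → U)) ↔ X) ⊕ (V ↔ U)) = False ⊕ True = True
¬((Z ⊕ (¬¬(Y ⊕ V) ⊕ Y)) ⊕ ((¬(U → (W → U)) ↔ X) ⊕ (V ↔ U))) = ¬True = False
U ⊕ W = False ⊕ True = True
U ⊕ (U ⊕ W) = False ⊕ True = True
¬((Z ⊕ (¬¬(Y ⊕ V) ⊕ Y)) ⊕ ((¬(U → (W → U)) ↔ X) ⊕ (V ↔ U))) → (U ⊕ (U ⊕ W)) = False → True = True
W → X = True → False = False
Y ⊕ (W → X) = False ⊕ False = False
(Y ⊕ (W → X)) → U = False → False = True
Y ↔ ((Y ⊕ (W → X)) → U) = False ↔ True = False
(¬((Z ⊕ (¬¬(Y ⊕ V) ⊕ Y)) ⊕ ((¬(U → (W → U)) ↔ X) ⊕ (V ↔ U))) → (U ⊕ (U ⊕ W))) ⊕ (Y ↔ ((Y ⊕ (W → X)) → U)) = True ⊕ False = True

True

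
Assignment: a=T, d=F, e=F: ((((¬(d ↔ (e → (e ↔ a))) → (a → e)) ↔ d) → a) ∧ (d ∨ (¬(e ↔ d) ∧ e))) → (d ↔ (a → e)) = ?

T

Substituting a=T, d=F, e=F:
e ↔ a = F ↔ T = F
e → (e ↔ a) = F → F = T
d ↔ (e → (e ↔ a)) = F ↔ T = F
¬(d ↔ (e → (e ↔ a))) = ¬F = T
a → e = T → F = F
¬(d ↔ (e → (e ↔ a))) → (a → e) = T → F = F
(¬(d ↔ (e → (e ↔ a))) → (a → e)) ↔ d = F ↔ F = T
((¬(d ↔ (e → (e ↔ a))) → (a → e)) ↔ d) → a = T → T = T
e ↔ d = F ↔ F = T
¬(e ↔ d) = ¬T = F
¬(e ↔ d) ∧ e = F ∧ F = F
d ∨ (¬(e ↔ d) ∧ e) = F ∨ F = F
(((¬(d ↔ (e → (e ↔ a))) → (a → e)) ↔ d) → a) ∧ (d ∨ (¬(e ↔ d) ∧ e)) = T ∧ F = F
a → e = T → F = F
d ↔ (a → e) = F ↔ F = T
((((¬(d ↔ (e → (e ↔ a))) → (a → e)) ↔ d) → a) ∧ (d ∨ (¬(e ↔ d) ∧ e))) → (d ↔ (a → e)) = F → T = T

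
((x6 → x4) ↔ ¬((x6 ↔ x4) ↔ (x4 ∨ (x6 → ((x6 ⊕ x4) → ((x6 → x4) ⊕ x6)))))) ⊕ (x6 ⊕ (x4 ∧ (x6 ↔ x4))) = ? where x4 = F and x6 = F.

Substituting x4=F, x6=F:
x6 → x4 = F → F = T
x6 ↔ x4 = F ↔ F = T
x6 ⊕ x4 = F ⊕ F = F
x6 → x4 = F → F = T
(x6 → x4) ⊕ x6 = T ⊕ F = T
(x6 ⊕ x4) → ((x6 → x4) ⊕ x6) = F → T = T
x6 → ((x6 ⊕ x4) → ((x6 → x4) ⊕ x6)) = F → T = T
x4 ∨ (x6 → ((x6 ⊕ x4) → ((x6 → x4) ⊕ x6))) = F ∨ T = T
(x6 ↔ x4) ↔ (x4 ∨ (x6 → ((x6 ⊕ x4) → ((x6 → x4) ⊕ x6)))) = T ↔ T = T
¬((x6 ↔ x4) ↔ (x4 ∨ (x6 → ((x6 ⊕ x4) → ((x6 → x4) ⊕ x6))))) = ¬T = F
(x6 → x4) ↔ ¬((x6 ↔ x4) ↔ (x4 ∨ (x6 → ((x6 ⊕ x4) → ((x6 → x4) ⊕ x6))))) = T ↔ F = F
x6 ↔ x4 = F ↔ F = T
x4 ∧ (x6 ↔ x4) = F ∧ T = F
x6 ⊕ (x4 ∧ (x6 ↔ x4)) = F ⊕ F = F
((x6 → x4) ↔ ¬((x6 ↔ x4) ↔ (x4 ∨ (x6 → ((x6 ⊕ x4) → ((x6 → x4) ⊕ x6)))))) ⊕ (x6 ⊕ (x4 ∧ (x6 ↔ x4))) = F ⊕ F = F

F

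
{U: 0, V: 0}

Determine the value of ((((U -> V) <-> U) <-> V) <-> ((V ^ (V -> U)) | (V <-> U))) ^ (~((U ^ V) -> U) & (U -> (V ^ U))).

1

U -> V = 0 -> 0 = 1
(U -> V) <-> U = 1 <-> 0 = 0
((U -> V) <-> U) <-> V = 0 <-> 0 = 1
V -> U = 0 -> 0 = 1
V ^ (V -> U) = 0 ^ 1 = 1
V <-> U = 0 <-> 0 = 1
(V ^ (V -> U)) | (V <-> U) = 1 | 1 = 1
(((U -> V) <-> U) <-> V) <-> ((V ^ (V -> U)) | (V <-> U)) = 1 <-> 1 = 1
U ^ V = 0 ^ 0 = 0
(U ^ V) -> U = 0 -> 0 = 1
~((U ^ V) -> U) = ~1 = 0
V ^ U = 0 ^ 0 = 0
U -> (V ^ U) = 0 -> 0 = 1
~((U ^ V) -> U) & (U -> (V ^ U)) = 0 & 1 = 0
((((U -> V) <-> U) <-> V) <-> ((V ^ (V -> U)) | (V <-> U))) ^ (~((U ^ V) -> U) & (U -> (V ^ U))) = 1 ^ 0 = 1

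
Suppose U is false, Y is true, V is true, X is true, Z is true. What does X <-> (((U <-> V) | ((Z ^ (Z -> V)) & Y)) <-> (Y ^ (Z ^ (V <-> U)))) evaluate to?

U <-> V = F <-> T = F
Z -> V = T -> T = T
Z ^ (Z -> V) = T ^ T = F
(Z ^ (Z -> V)) & Y = F & T = F
(U <-> V) | ((Z ^ (Z -> V)) & Y) = F | F = F
V <-> U = T <-> F = F
Z ^ (V <-> U) = T ^ F = T
Y ^ (Z ^ (V <-> U)) = T ^ T = F
((U <-> V) | ((Z ^ (Z -> V)) & Y)) <-> (Y ^ (Z ^ (V <-> U))) = F <-> F = T
X <-> (((U <-> V) | ((Z ^ (Z -> V)) & Y)) <-> (Y ^ (Z ^ (V <-> U)))) = T <-> T = T

T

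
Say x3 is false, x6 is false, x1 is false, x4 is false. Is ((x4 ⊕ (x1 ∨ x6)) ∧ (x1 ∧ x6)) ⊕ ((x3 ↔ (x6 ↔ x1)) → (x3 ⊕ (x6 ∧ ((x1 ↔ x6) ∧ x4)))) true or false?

Substituting x3=F, x6=F, x1=F, x4=F:
x1 ∨ x6 = F ∨ F = F
x4 ⊕ (x1 ∨ x6) = F ⊕ F = F
x1 ∧ x6 = F ∧ F = F
(x4 ⊕ (x1 ∨ x6)) ∧ (x1 ∧ x6) = F ∧ F = F
x6 ↔ x1 = F ↔ F = T
x3 ↔ (x6 ↔ x1) = F ↔ T = F
x1 ↔ x6 = F ↔ F = T
(x1 ↔ x6) ∧ x4 = T ∧ F = F
x6 ∧ ((x1 ↔ x6) ∧ x4) = F ∧ F = F
x3 ⊕ (x6 ∧ ((x1 ↔ x6) ∧ x4)) = F ⊕ F = F
(x3 ↔ (x6 ↔ x1)) → (x3 ⊕ (x6 ∧ ((x1 ↔ x6) ∧ x4))) = F → F = T
((x4 ⊕ (x1 ∨ x6)) ∧ (x1 ∧ x6)) ⊕ ((x3 ↔ (x6 ↔ x1)) → (x3 ⊕ (x6 ∧ ((x1 ↔ x6) ∧ x4)))) = F ⊕ T = T

T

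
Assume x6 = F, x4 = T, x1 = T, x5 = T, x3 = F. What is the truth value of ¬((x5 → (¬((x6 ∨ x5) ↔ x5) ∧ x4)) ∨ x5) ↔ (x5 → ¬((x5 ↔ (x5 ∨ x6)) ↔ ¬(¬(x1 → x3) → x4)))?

x6 ∨ x5 = F ∨ T = T
(x6 ∨ x5) ↔ x5 = T ↔ T = T
¬((x6 ∨ x5) ↔ x5) = ¬T = F
¬((x6 ∨ x5) ↔ x5) ∧ x4 = F ∧ T = F
x5 → (¬((x6 ∨ x5) ↔ x5) ∧ x4) = T → F = F
(x5 → (¬((x6 ∨ x5) ↔ x5) ∧ x4)) ∨ x5 = F ∨ T = T
¬((x5 → (¬((x6 ∨ x5) ↔ x5) ∧ x4)) ∨ x5) = ¬T = F
x5 ∨ x6 = T ∨ F = T
x5 ↔ (x5 ∨ x6) = T ↔ T = T
x1 → x3 = T → F = F
¬(x1 → x3) = ¬F = T
¬(x1 → x3) → x4 = T → T = T
¬(¬(x1 → x3) → x4) = ¬T = F
(x5 ↔ (x5 ∨ x6)) ↔ ¬(¬(x1 → x3) → x4) = T ↔ F = F
¬((x5 ↔ (x5 ∨ x6)) ↔ ¬(¬(x1 → x3) → x4)) = ¬F = T
x5 → ¬((x5 ↔ (x5 ∨ x6)) ↔ ¬(¬(x1 → x3) → x4)) = T → T = T
¬((x5 → (¬((x6 ∨ x5) ↔ x5) ∧ x4)) ∨ x5) ↔ (x5 → ¬((x5 ↔ (x5 ∨ x6)) ↔ ¬(¬(x1 → x3) → x4))) = F ↔ T = F

F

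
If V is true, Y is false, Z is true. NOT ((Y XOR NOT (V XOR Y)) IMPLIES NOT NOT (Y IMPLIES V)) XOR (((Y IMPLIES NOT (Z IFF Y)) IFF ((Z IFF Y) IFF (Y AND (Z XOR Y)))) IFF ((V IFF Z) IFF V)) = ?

V XOR Y = true XOR false = true
NOT (V XOR Y) = NOT true = false
Y XOR NOT (V XOR Y) = false XOR false = false
Y IMPLIES V = false IMPLIES true = true
NOT (Y IMPLIES V) = NOT true = false
NOT NOT (Y IMPLIES V) = NOT false = true
(Y XOR NOT (V XOR Y)) IMPLIES NOT NOT (Y IMPLIES V) = false IMPLIES true = true
NOT ((Y XOR NOT (V XOR Y)) IMPLIES NOT NOT (Y IMPLIES V)) = NOT true = false
Z IFF Y = true IFF false = false
NOT (Z IFF Y) = NOT false = true
Y IMPLIES NOT (Z IFF Y) = false IMPLIES true = true
Z IFF Y = true IFF false = false
Z XOR Y = true XOR false = true
Y AND (Z XOR Y) = false AND true = false
(Z IFF Y) IFF (Y AND (Z XOR Y)) = false IFF false = true
(Y IMPLIES NOT (Z IFF Y)) IFF ((Z IFF Y) IFF (Y AND (Z XOR Y))) = true IFF true = true
V IFF Z = true IFF true = true
(V IFF Z) IFF V = true IFF true = true
((Y IMPLIES NOT (Z IFF Y)) IFF ((Z IFF Y) IFF (Y AND (Z XOR Y)))) IFF ((V IFF Z) IFF V) = true IFF true = true
NOT ((Y XOR NOT (V XOR Y)) IMPLIES NOT NOT (Y IMPLIES V)) XOR (((Y IMPLIES NOT (Z IFF Y)) IFF ((Z IFF Y) IFF (Y AND (Z XOR Y)))) IFF ((V IFF Z) IFF V)) = false XOR true = true

true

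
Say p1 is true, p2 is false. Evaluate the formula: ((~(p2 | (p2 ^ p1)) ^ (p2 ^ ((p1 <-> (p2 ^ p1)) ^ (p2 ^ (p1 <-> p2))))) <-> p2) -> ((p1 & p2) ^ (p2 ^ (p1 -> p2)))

p2 ^ p1 = F ^ T = T
p2 | (p2 ^ p1) = F | T = T
~(p2 | (p2 ^ p1)) = ~T = F
p2 ^ p1 = F ^ T = T
p1 <-> (p2 ^ p1) = T <-> T = T
p1 <-> p2 = T <-> F = F
p2 ^ (p1 <-> p2) = F ^ F = F
(p1 <-> (p2 ^ p1)) ^ (p2 ^ (p1 <-> p2)) = T ^ F = T
p2 ^ ((p1 <-> (p2 ^ p1)) ^ (p2 ^ (p1 <-> p2))) = F ^ T = T
~(p2 | (p2 ^ p1)) ^ (p2 ^ ((p1 <-> (p2 ^ p1)) ^ (p2 ^ (p1 <-> p2)))) = F ^ T = T
(~(p2 | (p2 ^ p1)) ^ (p2 ^ ((p1 <-> (p2 ^ p1)) ^ (p2 ^ (p1 <-> p2))))) <-> p2 = T <-> F = F
p1 & p2 = T & F = F
p1 -> p2 = T -> F = F
p2 ^ (p1 -> p2) = F ^ F = F
(p1 & p2) ^ (p2 ^ (p1 -> p2)) = F ^ F = F
((~(p2 | (p2 ^ p1)) ^ (p2 ^ ((p1 <-> (p2 ^ p1)) ^ (p2 ^ (p1 <-> p2))))) <-> p2) -> ((p1 & p2) ^ (p2 ^ (p1 -> p2))) = F -> F = T

T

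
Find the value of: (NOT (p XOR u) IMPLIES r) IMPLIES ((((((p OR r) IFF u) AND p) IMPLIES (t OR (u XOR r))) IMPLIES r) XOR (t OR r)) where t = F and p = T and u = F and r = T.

F

p XOR u = T XOR F = T
NOT (p XOR u) = NOT T = F
NOT (p XOR u) IMPLIES r = F IMPLIES T = T
p OR r = T OR T = T
(p OR r) IFF u = T IFF F = F
((p OR r) IFF u) AND p = F AND T = F
u XOR r = F XOR T = T
t OR (u XOR r) = F OR T = T
(((p OR r) IFF u) AND p) IMPLIES (t OR (u XOR r)) = F IMPLIES T = T
((((p OR r) IFF u) AND p) IMPLIES (t OR (u XOR r))) IMPLIES r = T IMPLIES T = T
t OR r = F OR T = T
(((((p OR r) IFF u) AND p) IMPLIES (t OR (u XOR r))) IMPLIES r) XOR (t OR r) = T XOR T = F
(NOT (p XOR u) IMPLIES r) IMPLIES ((((((p OR r) IFF u) AND p) IMPLIES (t OR (u XOR r))) IMPLIES r) XOR (t OR r)) = T IMPLIES F = F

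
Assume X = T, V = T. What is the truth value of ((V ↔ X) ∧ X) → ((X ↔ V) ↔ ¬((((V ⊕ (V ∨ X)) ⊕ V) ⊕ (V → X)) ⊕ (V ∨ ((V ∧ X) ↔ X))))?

F

V ↔ X = T ↔ T = T
(V ↔ X) ∧ X = T ∧ T = T
X ↔ V = T ↔ T = T
V ∨ X = T ∨ T = T
V ⊕ (V ∨ X) = T ⊕ T = F
(V ⊕ (V ∨ X)) ⊕ V = F ⊕ T = T
V → X = T → T = T
((V ⊕ (V ∨ X)) ⊕ V) ⊕ (V → X) = T ⊕ T = F
V ∧ X = T ∧ T = T
(V ∧ X) ↔ X = T ↔ T = T
V ∨ ((V ∧ X) ↔ X) = T ∨ T = T
(((V ⊕ (V ∨ X)) ⊕ V) ⊕ (V → X)) ⊕ (V ∨ ((V ∧ X) ↔ X)) = F ⊕ T = T
¬((((V ⊕ (V ∨ X)) ⊕ V) ⊕ (V → X)) ⊕ (V ∨ ((V ∧ X) ↔ X))) = ¬T = F
(X ↔ V) ↔ ¬((((V ⊕ (V ∨ X)) ⊕ V) ⊕ (V → X)) ⊕ (V ∨ ((V ∧ X) ↔ X))) = T ↔ F = F
((V ↔ X) ∧ X) → ((X ↔ V) ↔ ¬((((V ⊕ (V ∨ X)) ⊕ V) ⊕ (V → X)) ⊕ (V ∨ ((V ∧ X) ↔ X)))) = T → F = F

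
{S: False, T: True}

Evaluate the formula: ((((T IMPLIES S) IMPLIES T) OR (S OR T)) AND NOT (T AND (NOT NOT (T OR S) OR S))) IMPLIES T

True

Substituting S=False, T=True:
T IMPLIES S = True IMPLIES False = False
(T IMPLIES S) IMPLIES T = False IMPLIES True = True
S OR T = False OR True = True
((T IMPLIES S) IMPLIES T) OR (S OR T) = True OR True = True
T OR S = True OR False = True
NOT (T OR S) = NOT True = False
NOT NOT (T OR S) = NOT False = True
NOT NOT (T OR S) OR S = True OR False = True
T AND (NOT NOT (T OR S) OR S) = True AND True = True
NOT (T AND (NOT NOT (T OR S) OR S)) = NOT True = False
(((T IMPLIES S) IMPLIES T) OR (S OR T)) AND NOT (T AND (NOT NOT (T OR S) OR S)) = True AND False = False
((((T IMPLIES S) IMPLIES T) OR (S OR T)) AND NOT (T AND (NOT NOT (T OR S) OR S))) IMPLIES T = False IMPLIES True = True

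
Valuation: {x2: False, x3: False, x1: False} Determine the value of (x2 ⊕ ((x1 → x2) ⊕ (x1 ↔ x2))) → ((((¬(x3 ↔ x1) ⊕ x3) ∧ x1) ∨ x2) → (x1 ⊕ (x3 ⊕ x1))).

x1 → x2 = False → False = True
x1 ↔ x2 = False ↔ False = True
(x1 → x2) ⊕ (x1 ↔ x2) = True ⊕ True = False
x2 ⊕ ((x1 → x2) ⊕ (x1 ↔ x2)) = False ⊕ False = False
x3 ↔ x1 = False ↔ False = True
¬(x3 ↔ x1) = ¬True = False
¬(x3 ↔ x1) ⊕ x3 = False ⊕ False = False
(¬(x3 ↔ x1) ⊕ x3) ∧ x1 = False ∧ False = False
((¬(x3 ↔ x1) ⊕ x3) ∧ x1) ∨ x2 = False ∨ False = False
x3 ⊕ x1 = False ⊕ False = False
x1 ⊕ (x3 ⊕ x1) = False ⊕ False = False
(((¬(x3 ↔ x1) ⊕ x3) ∧ x1) ∨ x2) → (x1 ⊕ (x3 ⊕ x1)) = False → False = True
(x2 ⊕ ((x1 → x2) ⊕ (x1 ↔ x2))) → ((((¬(x3 ↔ x1) ⊕ x3) ∧ x1) ∨ x2) → (x1 ⊕ (x3 ⊕ x1))) = False → True = True

True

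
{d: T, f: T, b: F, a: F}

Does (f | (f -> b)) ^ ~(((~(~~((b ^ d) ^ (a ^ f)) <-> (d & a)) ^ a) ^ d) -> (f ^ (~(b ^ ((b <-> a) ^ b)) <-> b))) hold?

F

Substituting d=T, f=T, b=F, a=F:
f -> b = T -> F = F
f | (f -> b) = T | F = T
b ^ d = F ^ T = T
a ^ f = F ^ T = T
(b ^ d) ^ (a ^ f) = T ^ T = F
~((b ^ d) ^ (a ^ f)) = ~F = T
~~((b ^ d) ^ (a ^ f)) = ~T = F
d & a = T & F = F
~~((b ^ d) ^ (a ^ f)) <-> (d & a) = F <-> F = T
~(~~((b ^ d) ^ (a ^ f)) <-> (d & a)) = ~T = F
~(~~((b ^ d) ^ (a ^ f)) <-> (d & a)) ^ a = F ^ F = F
(~(~~((b ^ d) ^ (a ^ f)) <-> (d & a)) ^ a) ^ d = F ^ T = T
b <-> a = F <-> F = T
(b <-> a) ^ b = T ^ F = T
b ^ ((b <-> a) ^ b) = F ^ T = T
~(b ^ ((b <-> a) ^ b)) = ~T = F
~(b ^ ((b <-> a) ^ b)) <-> b = F <-> F = T
f ^ (~(b ^ ((b <-> a) ^ b)) <-> b) = T ^ T = F
((~(~~((b ^ d) ^ (a ^ f)) <-> (d & a)) ^ a) ^ d) -> (f ^ (~(b ^ ((b <-> a) ^ b)) <-> b)) = T -> F = F
~(((~(~~((b ^ d) ^ (a ^ f)) <-> (d & a)) ^ a) ^ d) -> (f ^ (~(b ^ ((b <-> a) ^ b)) <-> b))) = ~F = T
(f | (f -> b)) ^ ~(((~(~~((b ^ d) ^ (a ^ f)) <-> (d & a)) ^ a) ^ d) -> (f ^ (~(b ^ ((b <-> a) ^ b)) <-> b))) = T ^ T = F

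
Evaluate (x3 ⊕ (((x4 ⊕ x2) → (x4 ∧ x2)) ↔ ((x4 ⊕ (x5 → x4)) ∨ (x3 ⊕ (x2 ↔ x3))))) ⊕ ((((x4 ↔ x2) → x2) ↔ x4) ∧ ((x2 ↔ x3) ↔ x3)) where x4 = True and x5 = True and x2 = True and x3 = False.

x4 ⊕ x2 = True ⊕ True = False
x4 ∧ x2 = True ∧ True = True
(x4 ⊕ x2) → (x4 ∧ x2) = False → True = True
x5 → x4 = True → True = True
x4 ⊕ (x5 → x4) = True ⊕ True = False
x2 ↔ x3 = True ↔ False = False
x3 ⊕ (x2 ↔ x3) = False ⊕ False = False
(x4 ⊕ (x5 → x4)) ∨ (x3 ⊕ (x2 ↔ x3)) = False ∨ False = False
((x4 ⊕ x2) → (x4 ∧ x2)) ↔ ((x4 ⊕ (x5 → x4)) ∨ (x3 ⊕ (x2 ↔ x3))) = True ↔ False = False
x3 ⊕ (((x4 ⊕ x2) → (x4 ∧ x2)) ↔ ((x4 ⊕ (x5 → x4)) ∨ (x3 ⊕ (x2 ↔ x3)))) = False ⊕ False = False
x4 ↔ x2 = True ↔ True = True
(x4 ↔ x2) → x2 = True → True = True
((x4 ↔ x2) → x2) ↔ x4 = True ↔ True = True
x2 ↔ x3 = True ↔ False = False
(x2 ↔ x3) ↔ x3 = False ↔ False = True
(((x4 ↔ x2) → x2) ↔ x4) ∧ ((x2 ↔ x3) ↔ x3) = True ∧ True = True
(x3 ⊕ (((x4 ⊕ x2) → (x4 ∧ x2)) ↔ ((x4 ⊕ (x5 → x4)) ∨ (x3 ⊕ (x2 ↔ x3))))) ⊕ ((((x4 ↔ x2) → x2) ↔ x4) ∧ ((x2 ↔ x3) ↔ x3)) = False ⊕ True = True

True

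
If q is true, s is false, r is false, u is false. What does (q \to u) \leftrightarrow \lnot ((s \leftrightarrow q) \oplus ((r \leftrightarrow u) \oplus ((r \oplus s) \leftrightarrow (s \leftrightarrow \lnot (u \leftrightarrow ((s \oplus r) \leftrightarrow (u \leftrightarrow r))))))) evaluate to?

\text{True}

Substituting q=\text{True}, s=\text{False}, r=\text{False}, u=\text{False}:
q \to u = \text{True} \to \text{False} = \text{False}
s \leftrightarrow q = \text{False} \leftrightarrow \text{True} = \text{False}
r \leftrightarrow u = \text{False} \leftrightarrow \text{False} = \text{True}
r \oplus s = \text{False} \oplus \text{False} = \text{False}
s \oplus r = \text{False} \oplus \text{False} = \text{False}
u \leftrightarrow r = \text{False} \leftrightarrow \text{False} = \text{True}
(s \oplus r) \leftrightarrow (u \leftrightarrow r) = \text{False} \leftrightarrow \text{True} = \text{False}
u \leftrightarrow ((s \oplus r) \leftrightarrow (u \leftrightarrow r)) = \text{False} \leftrightarrow \text{False} = \text{True}
\lnot (u \leftrightarrow ((s \oplus r) \leftrightarrow (u \leftrightarrow r))) = \lnot \text{True} = \text{False}
s \leftrightarrow \lnot (u \leftrightarrow ((s \oplus r) \leftrightarrow (u \leftrightarrow r))) = \text{False} \leftrightarrow \text{False} = \text{True}
(r \oplus s) \leftrightarrow (s \leftrightarrow \lnot (u \leftrightarrow ((s \oplus r) \leftrightarrow (u \leftrightarrow r)))) = \text{False} \leftrightarrow \text{True} = \text{False}
(r \leftrightarrow u) \oplus ((r \oplus s) \leftrightarrow (s \leftrightarrow \lnot (u \leftrightarrow ((s \oplus r) \leftrightarrow (u \leftrightarrow r))))) = \text{True} \oplus \text{False} = \text{True}
(s \leftrightarrow q) \oplus ((r \leftrightarrow u) \oplus ((r \oplus s) \leftrightarrow (s \leftrightarrow \lnot (u \leftrightarrow ((s \oplus r) \leftrightarrow (u \leftrightarrow r)))))) = \text{False} \oplus \text{True} = \text{True}
\lnot ((s \leftrightarrow q) \oplus ((r \leftrightarrow u) \oplus ((r \oplus s) \leftrightarrow (s \leftrightarrow \lnot (u \leftrightarrow ((s \oplus r) \leftrightarrow (u \leftrightarrow r))))))) = \lnot \text{True} = \text{False}
(q \to u) \leftrightarrow \lnot ((s \leftrightarrow q) \oplus ((r \leftrightarrow u) \oplus ((r \oplus s) \leftrightarrow (s \leftrightarrow \lnot (u \leftrightarrow ((s \oplus r) \leftrightarrow (u \leftrightarrow r))))))) = \text{False} \leftrightarrow \text{False} = \text{True}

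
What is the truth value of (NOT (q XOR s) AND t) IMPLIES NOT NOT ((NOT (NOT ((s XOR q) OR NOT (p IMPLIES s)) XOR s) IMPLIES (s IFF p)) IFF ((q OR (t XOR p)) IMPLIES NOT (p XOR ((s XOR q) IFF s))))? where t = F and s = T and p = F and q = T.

T

Substituting t=F, s=T, p=F, q=T:
q XOR s = T XOR T = F
NOT (q XOR s) = NOT F = T
NOT (q XOR s) AND t = T AND F = F
s XOR q = T XOR T = F
p IMPLIES s = F IMPLIES T = T
NOT (p IMPLIES s) = NOT T = F
(s XOR q) OR NOT (p IMPLIES s) = F OR F = F
NOT ((s XOR q) OR NOT (p IMPLIES s)) = NOT F = T
NOT ((s XOR q) OR NOT (p IMPLIES s)) XOR s = T XOR T = F
NOT (NOT ((s XOR q) OR NOT (p IMPLIES s)) XOR s) = NOT F = T
s IFF p = T IFF F = F
NOT (NOT ((s XOR q) OR NOT (p IMPLIES s)) XOR s) IMPLIES (s IFF p) = T IMPLIES F = F
t XOR p = F XOR F = F
q OR (t XOR p) = T OR F = T
s XOR q = T XOR T = F
(s XOR q) IFF s = F IFF T = F
p XOR ((s XOR q) IFF s) = F XOR F = F
NOT (p XOR ((s XOR q) IFF s)) = NOT F = T
(q OR (t XOR p)) IMPLIES NOT (p XOR ((s XOR q) IFF s)) = T IMPLIES T = T
(NOT (NOT ((s XOR q) OR NOT (p IMPLIES s)) XOR s) IMPLIES (s IFF p)) IFF ((q OR (t XOR p)) IMPLIES NOT (p XOR ((s XOR q) IFF s))) = F IFF T = F
NOT ((NOT (NOT ((s XOR q) OR NOT (p IMPLIES s)) XOR s) IMPLIES (s IFF p)) IFF ((q OR (t XOR p)) IMPLIES NOT (p XOR ((s XOR q) IFF s)))) = NOT F = T
NOT NOT ((NOT (NOT ((s XOR q) OR NOT (p IMPLIES s)) XOR s) IMPLIES (s IFF p)) IFF ((q OR (t XOR p)) IMPLIES NOT (p XOR ((s XOR q) IFF s)))) = NOT T = F
(NOT (q XOR s) AND t) IMPLIES NOT NOT ((NOT (NOT ((s XOR q) OR NOT (p IMPLIES s)) XOR s) IMPLIES (s IFF p)) IFF ((q OR (t XOR p)) IMPLIES NOT (p XOR ((s XOR q) IFF s)))) = F IMPLIES F = T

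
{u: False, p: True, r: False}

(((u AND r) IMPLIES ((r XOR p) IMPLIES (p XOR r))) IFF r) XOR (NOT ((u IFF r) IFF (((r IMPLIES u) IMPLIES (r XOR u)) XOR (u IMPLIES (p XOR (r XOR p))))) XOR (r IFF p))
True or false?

False

u AND r = False AND False = False
r XOR p = False XOR True = True
p XOR r = True XOR False = True
(r XOR p) IMPLIES (p XOR r) = True IMPLIES True = True
(u AND r) IMPLIES ((r XOR p) IMPLIES (p XOR r)) = False IMPLIES True = True
((u AND r) IMPLIES ((r XOR p) IMPLIES (p XOR r))) IFF r = True IFF False = False
u IFF r = False IFF False = True
r IMPLIES u = False IMPLIES False = True
r XOR u = False XOR False = False
(r IMPLIES u) IMPLIES (r XOR u) = True IMPLIES False = False
r XOR p = False XOR True = True
p XOR (r XOR p) = True XOR True = False
u IMPLIES (p XOR (r XOR p)) = False IMPLIES False = True
((r IMPLIES u) IMPLIES (r XOR u)) XOR (u IMPLIES (p XOR (r XOR p))) = False XOR True = True
(u IFF r) IFF (((r IMPLIES u) IMPLIES (r XOR u)) XOR (u IMPLIES (p XOR (r XOR p)))) = True IFF True = True
NOT ((u IFF r) IFF (((r IMPLIES u) IMPLIES (r XOR u)) XOR (u IMPLIES (p XOR (r XOR p))))) = NOT True = False
r IFF p = False IFF True = False
NOT ((u IFF r) IFF (((r IMPLIES u) IMPLIES (r XOR u)) XOR (u IMPLIES (p XOR (r XOR p))))) XOR (r IFF p) = False XOR False = False
(((u AND r) IMPLIES ((r XOR p) IMPLIES (p XOR r))) IFF r) XOR (NOT ((u IFF r) IFF (((r IMPLIES u) IMPLIES (r XOR u)) XOR (u IMPLIES (p XOR (r XOR p))))) XOR (r IFF p)) = False XOR False = False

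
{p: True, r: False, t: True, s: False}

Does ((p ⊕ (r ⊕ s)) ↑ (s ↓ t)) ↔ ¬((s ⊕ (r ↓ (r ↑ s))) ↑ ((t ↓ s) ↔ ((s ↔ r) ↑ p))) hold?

False

Substituting p=True, r=False, t=True, s=False:
r ⊕ s = False ⊕ False = False
p ⊕ (r ⊕ s) = True ⊕ False = True
s ↓ t = False ↓ True = False
(p ⊕ (r ⊕ s)) ↑ (s ↓ t) = True ↑ False = True
r ↑ s = False ↑ False = True
r ↓ (r ↑ s) = False ↓ True = False
s ⊕ (r ↓ (r ↑ s)) = False ⊕ False = False
t ↓ s = True ↓ False = False
s ↔ r = False ↔ False = True
(s ↔ r) ↑ p = True ↑ True = False
(t ↓ s) ↔ ((s ↔ r) ↑ p) = False ↔ False = True
(s ⊕ (r ↓ (r ↑ s))) ↑ ((t ↓ s) ↔ ((s ↔ r) ↑ p)) = False ↑ True = True
¬((s ⊕ (r ↓ (r ↑ s))) ↑ ((t ↓ s) ↔ ((s ↔ r) ↑ p))) = ¬True = False
((p ⊕ (r ⊕ s)) ↑ (s ↓ t)) ↔ ¬((s ⊕ (r ↓ (r ↑ s))) ↑ ((t ↓ s) ↔ ((s ↔ r) ↑ p))) = True ↔ False = False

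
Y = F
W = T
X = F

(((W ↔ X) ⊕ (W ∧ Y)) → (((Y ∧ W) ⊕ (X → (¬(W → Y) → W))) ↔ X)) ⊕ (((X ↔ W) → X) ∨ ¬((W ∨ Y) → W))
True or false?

F

Substituting Y=F, W=T, X=F:
W ↔ X = T ↔ F = F
W ∧ Y = T ∧ F = F
(W ↔ X) ⊕ (W ∧ Y) = F ⊕ F = F
Y ∧ W = F ∧ T = F
W → Y = T → F = F
¬(W → Y) = ¬F = T
¬(W → Y) → W = T → T = T
X → (¬(W → Y) → W) = F → T = T
(Y ∧ W) ⊕ (X → (¬(W → Y) → W)) = F ⊕ T = T
((Y ∧ W) ⊕ (X → (¬(W → Y) → W))) ↔ X = T ↔ F = F
((W ↔ X) ⊕ (W ∧ Y)) → (((Y ∧ W) ⊕ (X → (¬(W → Y) → W))) ↔ X) = F → F = T
X ↔ W = F ↔ T = F
(X ↔ W) → X = F → F = T
W ∨ Y = T ∨ F = T
(W ∨ Y) → W = T → T = T
¬((W ∨ Y) → W) = ¬T = F
((X ↔ W) → X) ∨ ¬((W ∨ Y) → W) = T ∨ F = T
(((W ↔ X) ⊕ (W ∧ Y)) → (((Y ∧ W) ⊕ (X → (¬(W → Y) → W))) ↔ X)) ⊕ (((X ↔ W) → X) ∨ ¬((W ∨ Y) → W)) = T ⊕ T = F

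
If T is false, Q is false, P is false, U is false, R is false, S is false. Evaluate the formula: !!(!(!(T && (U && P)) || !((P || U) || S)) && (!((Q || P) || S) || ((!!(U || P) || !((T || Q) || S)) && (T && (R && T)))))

0

U && P = 0 && 0 = 0
T && (U && P) = 0 && 0 = 0
!(T && (U && P)) = !0 = 1
P || U = 0 || 0 = 0
(P || U) || S = 0 || 0 = 0
!((P || U) || S) = !0 = 1
!(T && (U && P)) || !((P || U) || S) = 1 || 1 = 1
!(!(T && (U && P)) || !((P || U) || S)) = !1 = 0
Q || P = 0 || 0 = 0
(Q || P) || S = 0 || 0 = 0
!((Q || P) || S) = !0 = 1
U || P = 0 || 0 = 0
!(U || P) = !0 = 1
!!(U || P) = !1 = 0
T || Q = 0 || 0 = 0
(T || Q) || S = 0 || 0 = 0
!((T || Q) || S) = !0 = 1
!!(U || P) || !((T || Q) || S) = 0 || 1 = 1
R && T = 0 && 0 = 0
T && (R && T) = 0 && 0 = 0
(!!(U || P) || !((T || Q) || S)) && (T && (R && T)) = 1 && 0 = 0
!((Q || P) || S) || ((!!(U || P) || !((T || Q) || S)) && (T && (R && T))) = 1 || 0 = 1
!(!(T && (U && P)) || !((P || U) || S)) && (!((Q || P) || S) || ((!!(U || P) || !((T || Q) || S)) && (T && (R && T)))) = 0 && 1 = 0
!(!(!(T && (U && P)) || !((P || U) || S)) && (!((Q || P) || S) || ((!!(U || P) || !((T || Q) || S)) && (T && (R && T))))) = !0 = 1
!!(!(!(T && (U && P)) || !((P || U) || S)) && (!((Q || P) || S) || ((!!(U || P) || !((T || Q) || S)) && (T && (R && T))))) = !1 = 0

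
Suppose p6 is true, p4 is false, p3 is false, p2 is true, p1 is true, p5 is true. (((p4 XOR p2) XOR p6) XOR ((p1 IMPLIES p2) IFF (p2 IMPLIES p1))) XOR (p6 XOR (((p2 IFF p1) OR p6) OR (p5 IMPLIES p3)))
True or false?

p4 XOR p2 = false XOR true = true
(p4 XOR p2) XOR p6 = true XOR true = false
p1 IMPLIES p2 = true IMPLIES true = true
p2 IMPLIES p1 = true IMPLIES true = true
(p1 IMPLIES p2) IFF (p2 IMPLIES p1) = true IFF true = true
((p4 XOR p2) XOR p6) XOR ((p1 IMPLIES p2) IFF (p2 IMPLIES p1)) = false XOR true = true
p2 IFF p1 = true IFF true = true
(p2 IFF p1) OR p6 = true OR true = true
p5 IMPLIES p3 = true IMPLIES false = false
((p2 IFF p1) OR p6) OR (p5 IMPLIES p3) = true OR false = true
p6 XOR (((p2 IFF p1) OR p6) OR (p5 IMPLIES p3)) = true XOR true = false
(((p4 XOR p2) XOR p6) XOR ((p1 IMPLIES p2) IFF (p2 IMPLIES p1))) XOR (p6 XOR (((p2 IFF p1) OR p6) OR (p5 IMPLIES p3))) = true XOR false = true

true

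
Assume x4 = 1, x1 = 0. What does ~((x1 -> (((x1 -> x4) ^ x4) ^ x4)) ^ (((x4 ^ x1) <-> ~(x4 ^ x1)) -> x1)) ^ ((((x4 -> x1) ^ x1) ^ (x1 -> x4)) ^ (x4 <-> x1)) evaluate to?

0

Substituting x4=1, x1=0:
x1 -> x4 = 0 -> 1 = 1
(x1 -> x4) ^ x4 = 1 ^ 1 = 0
((x1 -> x4) ^ x4) ^ x4 = 0 ^ 1 = 1
x1 -> (((x1 -> x4) ^ x4) ^ x4) = 0 -> 1 = 1
x4 ^ x1 = 1 ^ 0 = 1
x4 ^ x1 = 1 ^ 0 = 1
~(x4 ^ x1) = ~1 = 0
(x4 ^ x1) <-> ~(x4 ^ x1) = 1 <-> 0 = 0
((x4 ^ x1) <-> ~(x4 ^ x1)) -> x1 = 0 -> 0 = 1
(x1 -> (((x1 -> x4) ^ x4) ^ x4)) ^ (((x4 ^ x1) <-> ~(x4 ^ x1)) -> x1) = 1 ^ 1 = 0
~((x1 -> (((x1 -> x4) ^ x4) ^ x4)) ^ (((x4 ^ x1) <-> ~(x4 ^ x1)) -> x1)) = ~0 = 1
x4 -> x1 = 1 -> 0 = 0
(x4 -> x1) ^ x1 = 0 ^ 0 = 0
x1 -> x4 = 0 -> 1 = 1
((x4 -> x1) ^ x1) ^ (x1 -> x4) = 0 ^ 1 = 1
x4 <-> x1 = 1 <-> 0 = 0
(((x4 -> x1) ^ x1) ^ (x1 -> x4)) ^ (x4 <-> x1) = 1 ^ 0 = 1
~((x1 -> (((x1 -> x4) ^ x4) ^ x4)) ^ (((x4 ^ x1) <-> ~(x4 ^ x1)) -> x1)) ^ ((((x4 -> x1) ^ x1) ^ (x1 -> x4)) ^ (x4 <-> x1)) = 1 ^ 1 = 0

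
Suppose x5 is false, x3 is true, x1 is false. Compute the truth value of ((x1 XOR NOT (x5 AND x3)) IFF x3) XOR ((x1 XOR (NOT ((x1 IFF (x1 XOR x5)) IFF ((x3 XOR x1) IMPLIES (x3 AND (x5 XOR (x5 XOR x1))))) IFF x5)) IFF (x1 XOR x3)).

x5 AND x3 = False AND True = False
NOT (x5 AND x3) = NOT False = True
x1 XOR NOT (x5 AND x3) = False XOR True = True
(x1 XOR NOT (x5 AND x3)) IFF x3 = True IFF True = True
x1 XOR x5 = False XOR False = False
x1 IFF (x1 XOR x5) = False IFF False = True
x3 XOR x1 = True XOR False = True
x5 XOR x1 = False XOR False = False
x5 XOR (x5 XOR x1) = False XOR False = False
x3 AND (x5 XOR (x5 XOR x1)) = True AND False = False
(x3 XOR x1) IMPLIES (x3 AND (x5 XOR (x5 XOR x1))) = True IMPLIES False = False
(x1 IFF (x1 XOR x5)) IFF ((x3 XOR x1) IMPLIES (x3 AND (x5 XOR (x5 XOR x1)))) = True IFF False = False
NOT ((x1 IFF (x1 XOR x5)) IFF ((x3 XOR x1) IMPLIES (x3 AND (x5 XOR (x5 XOR x1))))) = NOT False = True
NOT ((x1 IFF (x1 XOR x5)) IFF ((x3 XOR x1) IMPLIES (x3 AND (x5 XOR (x5 XOR x1))))) IFF x5 = True IFF False = False
x1 XOR (NOT ((x1 IFF (x1 XOR x5)) IFF ((x3 XOR x1) IMPLIES (x3 AND (x5 XOR (x5 XOR x1))))) IFF x5) = False XOR False = False
x1 XOR x3 = False XOR True = True
(x1 XOR (NOT ((x1 IFF (x1 XOR x5)) IFF ((x3 XOR x1) IMPLIES (x3 AND (x5 XOR (x5 XOR x1))))) IFF x5)) IFF (x1 XOR x3) = False IFF True = False
((x1 XOR NOT (x5 AND x3)) IFF x3) XOR ((x1 XOR (NOT ((x1 IFF (x1 XOR x5)) IFF ((x3 XOR x1) IMPLIES (x3 AND (x5 XOR (x5 XOR x1))))) IFF x5)) IFF (x1 XOR x3)) = True XOR False = True

True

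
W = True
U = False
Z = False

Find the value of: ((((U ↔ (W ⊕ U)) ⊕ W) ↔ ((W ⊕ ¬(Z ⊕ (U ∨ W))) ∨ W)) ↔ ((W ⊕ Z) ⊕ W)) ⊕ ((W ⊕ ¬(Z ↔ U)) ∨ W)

Substituting W=True, U=False, Z=False:
W ⊕ U = True ⊕ False = True
U ↔ (W ⊕ U) = False ↔ True = False
(U ↔ (W ⊕ U)) ⊕ W = False ⊕ True = True
U ∨ W = False ∨ True = True
Z ⊕ (U ∨ W) = False ⊕ True = True
¬(Z ⊕ (U ∨ W)) = ¬True = False
W ⊕ ¬(Z ⊕ (U ∨ W)) = True ⊕ False = True
(W ⊕ ¬(Z ⊕ (U ∨ W))) ∨ W = True ∨ True = True
((U ↔ (W ⊕ U)) ⊕ W) ↔ ((W ⊕ ¬(Z ⊕ (U ∨ W))) ∨ W) = True ↔ True = True
W ⊕ Z = True ⊕ False = True
(W ⊕ Z) ⊕ W = True ⊕ True = False
(((U ↔ (W ⊕ U)) ⊕ W) ↔ ((W ⊕ ¬(Z ⊕ (U ∨ W))) ∨ W)) ↔ ((W ⊕ Z) ⊕ W) = True ↔ False = False
Z ↔ U = False ↔ False = True
¬(Z ↔ U) = ¬True = False
W ⊕ ¬(Z ↔ U) = True ⊕ False = True
(W ⊕ ¬(Z ↔ U)) ∨ W = True ∨ True = True
((((U ↔ (W ⊕ U)) ⊕ W) ↔ ((W ⊕ ¬(Z ⊕ (U ∨ W))) ∨ W)) ↔ ((W ⊕ Z) ⊕ W)) ⊕ ((W ⊕ ¬(Z ↔ U)) ∨ W) = False ⊕ True = True

True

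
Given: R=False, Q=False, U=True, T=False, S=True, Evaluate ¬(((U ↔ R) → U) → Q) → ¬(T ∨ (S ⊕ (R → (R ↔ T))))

True

U ↔ R = True ↔ False = False
(U ↔ R) → U = False → True = True
((U ↔ R) → U) → Q = True → False = False
¬(((U ↔ R) → U) → Q) = ¬False = True
R ↔ T = False ↔ False = True
R → (R ↔ T) = False → True = True
S ⊕ (R → (R ↔ T)) = True ⊕ True = False
T ∨ (S ⊕ (R → (R ↔ T))) = False ∨ False = False
¬(T ∨ (S ⊕ (R → (R ↔ T)))) = ¬False = True
¬(((U ↔ R) → U) → Q) → ¬(T ∨ (S ⊕ (R → (R ↔ T)))) = True → True = True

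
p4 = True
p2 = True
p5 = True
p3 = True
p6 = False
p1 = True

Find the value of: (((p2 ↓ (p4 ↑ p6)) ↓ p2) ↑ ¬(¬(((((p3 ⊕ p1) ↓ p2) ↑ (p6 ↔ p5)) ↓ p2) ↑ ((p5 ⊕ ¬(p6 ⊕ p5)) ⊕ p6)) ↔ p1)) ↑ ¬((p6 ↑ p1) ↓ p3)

False

p4 ↑ p6 = True ↑ False = True
p2 ↓ (p4 ↑ p6) = True ↓ True = False
(p2 ↓ (p4 ↑ p6)) ↓ p2 = False ↓ True = False
p3 ⊕ p1 = True ⊕ True = False
(p3 ⊕ p1) ↓ p2 = False ↓ True = False
p6 ↔ p5 = False ↔ True = False
((p3 ⊕ p1) ↓ p2) ↑ (p6 ↔ p5) = False ↑ False = True
(((p3 ⊕ p1) ↓ p2) ↑ (p6 ↔ p5)) ↓ p2 = True ↓ True = False
p6 ⊕ p5 = False ⊕ True = True
¬(p6 ⊕ p5) = ¬True = False
p5 ⊕ ¬(p6 ⊕ p5) = True ⊕ False = True
(p5 ⊕ ¬(p6 ⊕ p5)) ⊕ p6 = True ⊕ False = True
((((p3 ⊕ p1) ↓ p2) ↑ (p6 ↔ p5)) ↓ p2) ↑ ((p5 ⊕ ¬(p6 ⊕ p5)) ⊕ p6) = False ↑ True = True
¬(((((p3 ⊕ p1) ↓ p2) ↑ (p6 ↔ p5)) ↓ p2) ↑ ((p5 ⊕ ¬(p6 ⊕ p5)) ⊕ p6)) = ¬True = False
¬(((((p3 ⊕ p1) ↓ p2) ↑ (p6 ↔ p5)) ↓ p2) ↑ ((p5 ⊕ ¬(p6 ⊕ p5)) ⊕ p6)) ↔ p1 = False ↔ True = False
¬(¬(((((p3 ⊕ p1) ↓ p2) ↑ (p6 ↔ p5)) ↓ p2) ↑ ((p5 ⊕ ¬(p6 ⊕ p5)) ⊕ p6)) ↔ p1) = ¬False = True
((p2 ↓ (p4 ↑ p6)) ↓ p2) ↑ ¬(¬(((((p3 ⊕ p1) ↓ p2) ↑ (p6 ↔ p5)) ↓ p2) ↑ ((p5 ⊕ ¬(p6 ⊕ p5)) ⊕ p6)) ↔ p1) = False ↑ True = True
p6 ↑ p1 = False ↑ True = True
(p6 ↑ p1) ↓ p3 = True ↓ True = False
¬((p6 ↑ p1) ↓ p3) = ¬False = True
(((p2 ↓ (p4 ↑ p6)) ↓ p2) ↑ ¬(¬(((((p3 ⊕ p1) ↓ p2) ↑ (p6 ↔ p5)) ↓ p2) ↑ ((p5 ⊕ ¬(p6 ⊕ p5)) ⊕ p6)) ↔ p1)) ↑ ¬((p6 ↑ p1) ↓ p3) = True ↑ True = False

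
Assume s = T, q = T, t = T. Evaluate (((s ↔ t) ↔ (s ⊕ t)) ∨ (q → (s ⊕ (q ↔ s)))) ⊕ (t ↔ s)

T

s ↔ t = T ↔ T = T
s ⊕ t = T ⊕ T = F
(s ↔ t) ↔ (s ⊕ t) = T ↔ F = F
q ↔ s = T ↔ T = T
s ⊕ (q ↔ s) = T ⊕ T = F
q → (s ⊕ (q ↔ s)) = T → F = F
((s ↔ t) ↔ (s ⊕ t)) ∨ (q → (s ⊕ (q ↔ s))) = F ∨ F = F
t ↔ s = T ↔ T = T
(((s ↔ t) ↔ (s ⊕ t)) ∨ (q → (s ⊕ (q ↔ s)))) ⊕ (t ↔ s) = F ⊕ T = T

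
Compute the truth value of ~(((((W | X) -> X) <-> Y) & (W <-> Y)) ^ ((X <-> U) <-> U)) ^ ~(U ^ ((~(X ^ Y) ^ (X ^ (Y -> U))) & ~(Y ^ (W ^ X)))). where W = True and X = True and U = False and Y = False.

W | X = True | True = True
(W | X) -> X = True -> True = True
((W | X) -> X) <-> Y = True <-> False = False
W <-> Y = True <-> False = False
(((W | X) -> X) <-> Y) & (W <-> Y) = False & False = False
X <-> U = True <-> False = False
(X <-> U) <-> U = False <-> False = True
((((W | X) -> X) <-> Y) & (W <-> Y)) ^ ((X <-> U) <-> U) = False ^ True = True
~(((((W | X) -> X) <-> Y) & (W <-> Y)) ^ ((X <-> U) <-> U)) = ~True = False
X ^ Y = True ^ False = True
~(X ^ Y) = ~True = False
Y -> U = False -> False = True
X ^ (Y -> U) = True ^ True = False
~(X ^ Y) ^ (X ^ (Y -> U)) = False ^ False = False
W ^ X = True ^ True = False
Y ^ (W ^ X) = False ^ False = False
~(Y ^ (W ^ X)) = ~False = True
(~(X ^ Y) ^ (X ^ (Y -> U))) & ~(Y ^ (W ^ X)) = False & True = False
U ^ ((~(X ^ Y) ^ (X ^ (Y -> U))) & ~(Y ^ (W ^ X))) = False ^ False = False
~(U ^ ((~(X ^ Y) ^ (X ^ (Y -> U))) & ~(Y ^ (W ^ X)))) = ~False = True
~(((((W | X) -> X) <-> Y) & (W <-> Y)) ^ ((X <-> U) <-> U)) ^ ~(U ^ ((~(X ^ Y) ^ (X ^ (Y -> U))) & ~(Y ^ (W ^ X)))) = False ^ True = True

True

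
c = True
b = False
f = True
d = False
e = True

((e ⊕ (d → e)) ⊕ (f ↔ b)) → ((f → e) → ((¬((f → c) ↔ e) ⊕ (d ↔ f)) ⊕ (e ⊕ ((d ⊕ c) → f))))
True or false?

True

Substituting c=True, b=False, f=True, d=False, e=True:
d → e = False → True = True
e ⊕ (d → e) = True ⊕ True = False
f ↔ b = True ↔ False = False
(e ⊕ (d → e)) ⊕ (f ↔ b) = False ⊕ False = False
f → e = True → True = True
f → c = True → True = True
(f → c) ↔ e = True ↔ True = True
¬((f → c) ↔ e) = ¬True = False
d ↔ f = False ↔ True = False
¬((f → c) ↔ e) ⊕ (d ↔ f) = False ⊕ False = False
d ⊕ c = False ⊕ True = True
(d ⊕ c) → f = True → True = True
e ⊕ ((d ⊕ c) → f) = True ⊕ True = False
(¬((f → c) ↔ e) ⊕ (d ↔ f)) ⊕ (e ⊕ ((d ⊕ c) → f)) = False ⊕ False = False
(f → e) → ((¬((f → c) ↔ e) ⊕ (d ↔ f)) ⊕ (e ⊕ ((d ⊕ c) → f))) = True → False = False
((e ⊕ (d → e)) ⊕ (f ↔ b)) → ((f → e) → ((¬((f → c) ↔ e) ⊕ (d ↔ f)) ⊕ (e ⊕ ((d ⊕ c) → f)))) = False → False = True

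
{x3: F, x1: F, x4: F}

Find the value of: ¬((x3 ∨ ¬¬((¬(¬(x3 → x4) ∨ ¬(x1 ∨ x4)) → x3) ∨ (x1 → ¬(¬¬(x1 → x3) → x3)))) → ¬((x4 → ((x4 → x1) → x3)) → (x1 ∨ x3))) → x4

T

x3 → x4 = F → F = T
¬(x3 → x4) = ¬T = F
x1 ∨ x4 = F ∨ F = F
¬(x1 ∨ x4) = ¬F = T
¬(x3 → x4) ∨ ¬(x1 ∨ x4) = F ∨ T = T
¬(¬(x3 → x4) ∨ ¬(x1 ∨ x4)) = ¬T = F
¬(¬(x3 → x4) ∨ ¬(x1 ∨ x4)) → x3 = F → F = T
x1 → x3 = F → F = T
¬(x1 → x3) = ¬T = F
¬¬(x1 → x3) = ¬F = T
¬¬(x1 → x3) → x3 = T → F = F
¬(¬¬(x1 → x3) → x3) = ¬F = T
x1 → ¬(¬¬(x1 → x3) → x3) = F → T = T
(¬(¬(x3 → x4) ∨ ¬(x1 ∨ x4)) → x3) ∨ (x1 → ¬(¬¬(x1 → x3) → x3)) = T ∨ T = T
¬((¬(¬(x3 → x4) ∨ ¬(x1 ∨ x4)) → x3) ∨ (x1 → ¬(¬¬(x1 → x3) → x3))) = ¬T = F
¬¬((¬(¬(x3 → x4) ∨ ¬(x1 ∨ x4)) → x3) ∨ (x1 → ¬(¬¬(x1 → x3) → x3))) = ¬F = T
x3 ∨ ¬¬((¬(¬(x3 → x4) ∨ ¬(x1 ∨ x4)) → x3) ∨ (x1 → ¬(¬¬(x1 → x3) → x3))) = F ∨ T = T
x4 → x1 = F → F = T
(x4 → x1) → x3 = T → F = F
x4 → ((x4 → x1) → x3) = F → F = T
x1 ∨ x3 = F ∨ F = F
(x4 → ((x4 → x1) → x3)) → (x1 ∨ x3) = T → F = F
¬((x4 → ((x4 → x1) → x3)) → (x1 ∨ x3)) = ¬F = T
(x3 ∨ ¬¬((¬(¬(x3 → x4) ∨ ¬(x1 ∨ x4)) → x3) ∨ (x1 → ¬(¬¬(x1 → x3) → x3)))) → ¬((x4 → ((x4 → x1) → x3)) → (x1 ∨ x3)) = T → T = T
¬((x3 ∨ ¬¬((¬(¬(x3 → x4) ∨ ¬(x1 ∨ x4)) → x3) ∨ (x1 → ¬(¬¬(x1 → x3) → x3)))) → ¬((x4 → ((x4 → x1) → x3)) → (x1 ∨ x3))) = ¬T = F
¬((x3 ∨ ¬¬((¬(¬(x3 → x4) ∨ ¬(x1 ∨ x4)) → x3) ∨ (x1 → ¬(¬¬(x1 → x3) → x3)))) → ¬((x4 → ((x4 → x1) → x3)) → (x1 ∨ x3))) → x4 = F → F = T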